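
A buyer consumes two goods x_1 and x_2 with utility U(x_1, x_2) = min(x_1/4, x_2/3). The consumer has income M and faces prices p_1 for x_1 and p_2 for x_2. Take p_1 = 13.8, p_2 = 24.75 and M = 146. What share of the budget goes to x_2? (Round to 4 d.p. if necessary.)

share on x_2 = 0.5736

Leontief preferences: the optimum is at the kink where x_1/4 = x_2/3, i.e. x_2 = (3/4)·x_1.
Budget: p_1·x_1 + p_2·(3/4)·x_1 = M, so (4·p_1 + 3·p_2)·x_1 = 4·M.
Demand: x_1*(p_1,p_2,M) = 4·M/(4·p_1 + 3·p_2), x_2* = 3·M/(4·p_1 + 3·p_2).
Here 4·13.8 + 3·24.75 = 129.45, giving x_1* = 4.5114 and x_2* = 3.3835.
Expenditure on x_2: 24.75·3.3835 = 83.7428; share = 0.5736.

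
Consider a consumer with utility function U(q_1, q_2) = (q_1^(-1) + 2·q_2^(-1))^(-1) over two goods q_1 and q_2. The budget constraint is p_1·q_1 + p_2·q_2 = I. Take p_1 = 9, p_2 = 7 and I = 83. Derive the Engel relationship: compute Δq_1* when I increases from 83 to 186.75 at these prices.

MRS = MU_q_1/MU_q_2 = (1/2)·(q_2/q_1)^(2). Set equal to p_1/p_2.
Hence q_2/q_1 = (2·p_1/p_2)^(1/(2)), i.e. raised to the 0.5 power.
With the ratio pinned down, the budget gives q_1* = I/(p_1 + p_2·(q_2/q_1)) and q_2* = (q_2/q_1)·q_1*.
Numerically q_2/q_1 = 1.603567, so q_1* = 83/(9 + 7·1.603567) = 4.1038.
At I' = 186.75: q_1* = 9.2336. Change: 9.2336 − 4.1038 = 5.1298.

Δq_1* = 5.1298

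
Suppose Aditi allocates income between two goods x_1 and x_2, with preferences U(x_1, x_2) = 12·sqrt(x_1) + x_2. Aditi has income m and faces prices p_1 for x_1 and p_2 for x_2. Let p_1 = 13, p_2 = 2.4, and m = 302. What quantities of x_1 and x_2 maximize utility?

x_1* = 1.227, x_2* = 119.1872

MU_x_1 = 6/√x_1, MU_x_2 = 1. Tangency: 6/√x_1 = p_1/p_2.
Thus x_1* = (6·p_2/p_1)² — independent of m — with the rest of income spent on x_2.
Plugging in: x_1* = (6·2.4/13)² = 1.227, x_2* = 119.1872.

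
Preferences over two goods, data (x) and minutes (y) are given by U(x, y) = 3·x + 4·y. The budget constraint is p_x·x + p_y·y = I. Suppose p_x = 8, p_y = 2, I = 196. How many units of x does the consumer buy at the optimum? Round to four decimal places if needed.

Linear utility — the consumer picks whichever good has higher MU/price: 3/8 = 0.375 vs 4/2 = 2.
y gives more utility per dollar, so spend all income on y: y* = I/p_y, x* = 0.
Numerically: x* = 0, y* = 98.

x* = 0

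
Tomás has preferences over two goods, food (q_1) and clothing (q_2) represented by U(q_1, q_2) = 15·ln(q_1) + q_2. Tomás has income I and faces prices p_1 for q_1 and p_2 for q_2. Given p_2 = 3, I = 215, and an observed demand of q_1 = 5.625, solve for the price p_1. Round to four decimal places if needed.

p_1 = 8

Set MRS = p_1/p_2: (15/q_1)/1 = p_1/p_2.
So q_1*(p_1,p_2) = 15·p_2/p_1, independent of income; and q_2* = (I − 15·p_2)/p_2.
Set q_1* = 5.625 in the demand function and solve for p_1: p_1 = 8.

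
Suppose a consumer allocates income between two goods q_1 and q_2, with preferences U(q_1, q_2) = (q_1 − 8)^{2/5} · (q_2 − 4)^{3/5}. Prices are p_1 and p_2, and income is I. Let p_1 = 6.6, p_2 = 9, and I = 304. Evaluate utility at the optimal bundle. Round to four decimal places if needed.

This is Cobb-Douglas in (q_1−8, q_2−4): tangency gives 0.4·p_2·(q_2−4) = 0.6·p_1·(q_1−8).
Substituting into the budget: q_1* = 8 + 0.4·(I − 8·p_1 − 4·p_2)/p_1, and q_2* = 4 + 0.6·(…)/p_2.
Discretionary income = 304 − 8·6.6 − 4·9 = 215.2; q_1* = 8 + 0.4·215.2/6.6 = 21.0424; q_2* = 4 + 0.6·215.2/9 = 18.3467.
Utility at the optimum: U(21.0424, 18.3467) = 13.81.

V = 13.81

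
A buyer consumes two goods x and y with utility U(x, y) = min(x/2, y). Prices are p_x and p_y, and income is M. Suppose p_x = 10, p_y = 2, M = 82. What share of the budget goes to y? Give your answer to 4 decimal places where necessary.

share on y = 0.0909

Leontief preferences: the optimum is at the kink where x/2 = y/1, i.e. y = (1/2)·x.
Budget: p_x·x + p_y·(1/2)·x = M, so (2·p_x + p_y)·x = 2·M.
Demand: x*(p_x,p_y,M) = 2·M/(2·p_x + p_y), y* = M/(2·p_x + p_y).
Here 2·10 + 2 = 22, giving x* = 7.4545 and y* = 3.7273.
Expenditure on y: 2·3.7273 = 7.4545; share = 0.0909.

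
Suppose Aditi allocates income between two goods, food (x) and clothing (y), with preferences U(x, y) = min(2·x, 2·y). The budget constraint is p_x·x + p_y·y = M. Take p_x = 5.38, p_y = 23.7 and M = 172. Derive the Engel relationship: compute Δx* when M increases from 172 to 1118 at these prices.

Leontief preferences: the optimum is at the kink where x/2 = y/2, i.e. y = x.
Budget: p_x·x + p_y·x = M, so (2·p_x + 2·p_y)·x = 2·M.
Demand: x*(p_x,p_y,M) = 2·M/(2·p_x + 2·p_y), y* = 2·M/(2·p_x + 2·p_y).
Here 2·5.38 + 2·23.7 = 58.16, giving x* = 5.9147.
At M' = 1118: x* = 38.4457. Change: 38.4457 − 5.9147 = 32.5309.

Δx* = 32.5309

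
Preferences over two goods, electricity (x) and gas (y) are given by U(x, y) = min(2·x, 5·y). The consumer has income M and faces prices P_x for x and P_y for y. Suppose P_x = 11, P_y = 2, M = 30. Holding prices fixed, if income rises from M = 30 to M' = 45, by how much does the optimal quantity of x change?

With perfect complements, no substitution: consume in ratio x:y = 5:2.
Budget: P_x·x + P_y·(2/5)·x = M, so (5·P_x + 2·P_y)·x = 5·M.
Demand: x*(P_x,P_y,M) = 5·M/(5·P_x + 2·P_y), y* = 2·M/(5·P_x + 2·P_y).
Here 5·11 + 2·2 = 59, giving x* = 2.5424.
At M' = 45: x* = 3.8136. Change: 3.8136 − 2.5424 = 1.2712.

Δx* = 1.2712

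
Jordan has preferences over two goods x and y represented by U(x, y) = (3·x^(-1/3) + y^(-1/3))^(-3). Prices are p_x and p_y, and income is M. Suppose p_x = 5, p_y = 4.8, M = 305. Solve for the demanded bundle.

From the CES first-order condition, 3·(y/x)^(4/3) = p_x/p_y.
Hence y/x = ((1/3)·p_x/p_y)^(1/(4/3)), i.e. raised to the 0.75 power.
Substitute y = (y/x)·x into the budget: x* = M/(p_x + p_y·(y/x)).
Numerically y/x = 0.45233, so x* = 305/(5 + 4.8·0.45233) = 42.5313 and y* = 0.45233·42.5313 = 19.2382.

x* = 42.5313, y* = 19.2382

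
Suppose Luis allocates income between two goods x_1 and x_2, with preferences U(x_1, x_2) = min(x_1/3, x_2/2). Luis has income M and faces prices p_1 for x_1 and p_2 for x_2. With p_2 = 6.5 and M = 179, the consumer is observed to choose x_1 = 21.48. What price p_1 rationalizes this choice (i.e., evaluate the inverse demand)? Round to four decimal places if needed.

With perfect complements, no substitution: consume in ratio x_1:x_2 = 3:2.
Budget: p_1·x_1 + p_2·(2/3)·x_1 = M, so (3·p_1 + 2·p_2)·x_1 = 3·M.
Demand: x_1*(p_1,p_2,M) = 3·M/(3·p_1 + 2·p_2), x_2* = 2·M/(3·p_1 + 2·p_2).
Set x_1* = 21.48 in the demand function and solve for p_1: p_1 = 4.

p_1 = 4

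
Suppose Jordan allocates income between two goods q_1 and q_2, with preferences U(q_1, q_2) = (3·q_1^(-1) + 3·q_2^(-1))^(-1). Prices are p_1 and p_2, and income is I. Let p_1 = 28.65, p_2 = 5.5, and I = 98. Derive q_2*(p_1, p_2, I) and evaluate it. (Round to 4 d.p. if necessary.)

From the CES first-order condition, (q_2/q_1)^(2) = p_1/p_2.
Solve for the ratio: q_2/q_1 = [p_1/p_2]^(0.5).
With the ratio pinned down, the budget gives q_1* = I/(p_1 + p_2·(q_2/q_1)) and q_2* = (q_2/q_1)·q_1*.
Numerically q_2/q_1 = 2.282343, so q_1* = 98/(28.65 + 5.5·2.282343) = 2.3785 and q_2* = 2.282343·2.3785 = 5.4285.

q_2* = 5.4285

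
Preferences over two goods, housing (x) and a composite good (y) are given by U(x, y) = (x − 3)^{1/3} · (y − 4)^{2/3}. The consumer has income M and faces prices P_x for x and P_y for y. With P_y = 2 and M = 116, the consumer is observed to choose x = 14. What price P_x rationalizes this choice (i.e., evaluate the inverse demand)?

MRS = (1/2)·(y−4)/(x−3). Tangency with P_x/P_y gives y−4 = 2·(P_x/P_y)·(x−3).
Substituting into the budget: x* = 3 + 1/3·(M − 3·P_x − 4·P_y)/P_x, and y* = 4 + 2/3·(…)/P_y.
Set x* = 14 in the demand function and solve for P_x: P_x = 3.

P_x = 3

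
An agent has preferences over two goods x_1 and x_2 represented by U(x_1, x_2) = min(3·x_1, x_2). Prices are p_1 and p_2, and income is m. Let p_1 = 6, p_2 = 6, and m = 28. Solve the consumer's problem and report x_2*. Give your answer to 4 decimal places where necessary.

x_2* = 3.5

With perfect complements, no substitution: consume in ratio x_1:x_2 = 1:3.
Budget: p_1·x_1 + p_2·3·x_1 = m, so (p_1 + 3·p_2)·x_1 = m.
Demand: x_1*(p_1,p_2,m) = m/(p_1 + 3·p_2), x_2* = 3·m/(p_1 + 3·p_2).
Here 6 + 3·6 = 24, giving x_2* = 3.5.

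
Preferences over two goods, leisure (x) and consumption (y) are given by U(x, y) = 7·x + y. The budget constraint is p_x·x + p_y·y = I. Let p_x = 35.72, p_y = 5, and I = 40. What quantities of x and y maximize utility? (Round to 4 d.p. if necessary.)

Perfect substitutes: compare marginal utility per dollar. 7/p_x vs 1/p_y → 0.196 vs 0.2.
y gives more utility per dollar, so spend all income on y: y* = I/p_y, x* = 0.
Numerically: x* = 0, y* = 8.

x* = 0, y* = 8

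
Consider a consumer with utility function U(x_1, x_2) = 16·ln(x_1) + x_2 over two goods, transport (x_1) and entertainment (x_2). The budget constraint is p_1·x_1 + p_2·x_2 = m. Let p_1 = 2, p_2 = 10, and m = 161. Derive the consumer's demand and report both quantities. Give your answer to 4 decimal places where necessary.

MU_x_1 = 16/x_1, MU_x_2 = 1. Tangency: 16/x_1 = p_1/p_2.
So x_1*(p_1,p_2) = 16·p_2/p_1, independent of income; and x_2* = (m − 16·p_2)/p_2.
At the given prices: x_1* = 16·10/2 = 80, and x_2* = 0.1.

x_1* = 80, x_2* = 0.1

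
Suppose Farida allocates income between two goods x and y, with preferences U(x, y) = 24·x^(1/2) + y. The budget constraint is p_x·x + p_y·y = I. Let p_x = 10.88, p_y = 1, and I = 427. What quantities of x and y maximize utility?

x* = 1.2165, y* = 413.7647

MU_x = 12/√x, MU_y = 1. Tangency: 12/√x = p_x/p_y.
Thus x* = (12·p_y/p_x)² — independent of I — with the rest of income spent on y.
Plugging in: x* = (12·1/10.88)² = 1.2165, y* = 413.7647.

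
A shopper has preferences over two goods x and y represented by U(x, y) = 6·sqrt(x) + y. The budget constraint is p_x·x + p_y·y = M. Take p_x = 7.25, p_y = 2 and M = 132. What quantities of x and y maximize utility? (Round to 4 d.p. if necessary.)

Thus x* = (3·p_y/p_x)² — independent of M — with the rest of income spent on y.
Plugging in: x* = (3·2/7.25)² = 0.6849, y* = 63.5172.

x* = 0.6849, y* = 63.5172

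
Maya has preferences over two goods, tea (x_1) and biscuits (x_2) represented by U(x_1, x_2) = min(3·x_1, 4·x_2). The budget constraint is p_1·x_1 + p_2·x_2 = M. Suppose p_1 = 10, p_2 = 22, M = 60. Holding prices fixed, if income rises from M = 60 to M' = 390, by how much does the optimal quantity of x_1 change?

With perfect complements, no substitution: consume in ratio x_1:x_2 = 4:3.
Budget: p_1·x_1 + p_2·(3/4)·x_1 = M, so (4·p_1 + 3·p_2)·x_1 = 4·M.
Demand: x_1*(p_1,p_2,M) = 4·M/(4·p_1 + 3·p_2), x_2* = 3·M/(4·p_1 + 3·p_2).
Here 4·10 + 3·22 = 106, giving x_1* = 2.2642.
At M' = 390: x_1* = 14.717. Change: 14.717 − 2.2642 = 12.4528.

Δx_1* = 12.4528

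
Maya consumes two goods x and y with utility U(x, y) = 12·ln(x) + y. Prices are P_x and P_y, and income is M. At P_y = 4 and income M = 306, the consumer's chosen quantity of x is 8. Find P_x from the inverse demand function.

P_x = 6

Set MRS = P_x/P_y: (12/x)/1 = P_x/P_y.
So x*(P_x,P_y) = 12·P_y/P_x, independent of income; and y* = (M − 12·P_y)/P_y.
Set x* = 8 in the demand function and solve for P_x: P_x = 6.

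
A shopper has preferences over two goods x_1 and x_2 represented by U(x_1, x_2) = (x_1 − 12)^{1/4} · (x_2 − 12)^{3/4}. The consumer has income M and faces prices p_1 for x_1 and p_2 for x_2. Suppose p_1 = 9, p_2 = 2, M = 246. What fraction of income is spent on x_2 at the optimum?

This is Cobb-Douglas in (x_1−12, x_2−12): tangency gives 0.25·p_2·(x_2−12) = 0.75·p_1·(x_1−12).
Substituting into the budget: x_1* = 12 + 0.25·(M − 12·p_1 − 12·p_2)/p_1, and x_2* = 12 + 0.75·(…)/p_2.
Discretionary income = 246 − 12·9 − 12·2 = 114; x_1* = 12 + 0.25·114/9 = 15.1667; x_2* = 12 + 0.75·114/2 = 54.75.
Expenditure on x_2: 2·54.75 = 109.5; share = 0.4451.

share on x_2 = 0.4451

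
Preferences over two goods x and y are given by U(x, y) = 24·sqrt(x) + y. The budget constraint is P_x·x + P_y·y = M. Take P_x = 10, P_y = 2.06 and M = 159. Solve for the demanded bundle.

MU_x = 12/√x, MU_y = 1. Tangency: 12/√x = P_x/P_y.
Thus x* = (12·P_y/P_x)² — independent of M — with the rest of income spent on y.
Plugging in: x* = (12·2.06/10)² = 6.1108, y* = 47.5205.

x* = 6.1108, y* = 47.5205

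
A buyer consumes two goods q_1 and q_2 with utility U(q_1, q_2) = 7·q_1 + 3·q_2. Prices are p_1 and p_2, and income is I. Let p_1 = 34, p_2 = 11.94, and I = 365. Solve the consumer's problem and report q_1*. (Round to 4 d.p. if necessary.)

Linear utility — the consumer picks whichever good has higher MU/price: 7/34 = 0.2059 vs 3/11.94 = 0.2513.
q_2 gives more utility per dollar, so spend all income on q_2: q_2* = I/p_2, q_1* = 0.
Numerically: q_1* = 0, q_2* = 30.5695.

q_1* = 0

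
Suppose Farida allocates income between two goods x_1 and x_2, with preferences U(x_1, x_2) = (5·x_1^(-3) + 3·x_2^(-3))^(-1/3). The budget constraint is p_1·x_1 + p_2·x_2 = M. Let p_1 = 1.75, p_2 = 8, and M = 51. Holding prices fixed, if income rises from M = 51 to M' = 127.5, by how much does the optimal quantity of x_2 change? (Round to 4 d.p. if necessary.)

MRS = MU_x_1/MU_x_2 = (5/3)·(x_2/x_1)^(4). Set equal to p_1/p_2.
Hence x_2/x_1 = ((3/5)·p_1/p_2)^(1/(4)), i.e. raised to the 0.25 power.
Substitute x_2 = (x_2/x_1)·x_1 into the budget: x_1* = M/(p_1 + p_2·(x_2/x_1)).
Numerically x_2/x_1 = 0.601901, so x_1* = 51/(1.75 + 8·0.601901) = 7.7682 and x_2* = 0.601901·7.7682 = 4.6757.
At M' = 127.5: x_2* = 11.6893. Change: 11.6893 − 4.6757 = 7.0136.

Δx_2* = 7.0136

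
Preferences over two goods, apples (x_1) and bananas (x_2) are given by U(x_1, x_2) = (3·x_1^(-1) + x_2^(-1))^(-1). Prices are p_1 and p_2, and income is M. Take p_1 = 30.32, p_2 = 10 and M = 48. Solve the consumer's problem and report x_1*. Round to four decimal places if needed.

x_1* = 1.1889

MRS = MU_x_1/MU_x_2 = 3·(x_2/x_1)^(2). Set equal to p_1/p_2.
Hence x_2/x_1 = ((1/3)·p_1/p_2)^(1/(2)), i.e. raised to the 0.5 power.
Substitute x_2 = (x_2/x_1)·x_1 into the budget: x_1* = M/(p_1 + p_2·(x_2/x_1)).
Numerically x_2/x_1 = 1.005319, so x_1* = 48/(30.32 + 10·1.005319) = 1.1889.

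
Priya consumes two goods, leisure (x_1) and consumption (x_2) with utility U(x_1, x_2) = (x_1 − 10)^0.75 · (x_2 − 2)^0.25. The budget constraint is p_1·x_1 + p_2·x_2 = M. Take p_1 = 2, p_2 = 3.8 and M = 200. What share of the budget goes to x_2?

share on x_2 = 0.2535

This is Cobb-Douglas in (x_1−10, x_2−2): tangency gives 0.75·p_2·(x_2−2) = 0.25·p_1·(x_1−10).
After buying the subsistence bundle (10, 2), a share 0.75 of the remaining income goes to x_1: x_1* = 10 + 0.75·(M − 10p_1 − 2p_2)/p_1.
Discretionary income = 200 − 10·2 − 2·3.8 = 172.4; x_1* = 10 + 0.75·172.4/2 = 74.65; x_2* = 2 + 0.25·172.4/3.8 = 13.3421.
Expenditure on x_2: 3.8·13.3421 = 50.7; share = 0.2535.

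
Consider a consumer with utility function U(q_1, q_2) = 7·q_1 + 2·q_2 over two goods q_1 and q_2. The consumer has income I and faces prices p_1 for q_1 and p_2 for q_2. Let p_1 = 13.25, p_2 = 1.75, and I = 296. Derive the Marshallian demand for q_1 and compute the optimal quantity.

q_1* = 0

Linear utility — the consumer picks whichever good has higher MU/price: 7/13.25 = 0.5283 vs 2/1.75 = 1.1429.
q_2 gives more utility per dollar, so spend all income on q_2: q_2* = I/p_2, q_1* = 0.
Numerically: q_1* = 0, q_2* = 169.1429.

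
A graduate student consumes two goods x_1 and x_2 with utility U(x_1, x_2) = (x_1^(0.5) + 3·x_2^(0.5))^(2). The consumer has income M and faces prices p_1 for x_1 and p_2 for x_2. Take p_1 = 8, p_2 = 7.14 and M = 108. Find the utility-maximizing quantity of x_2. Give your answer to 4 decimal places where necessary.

From the CES first-order condition, (1/3)·(x_2/x_1)^(0.5) = p_1/p_2.
Solve for the ratio: x_2/x_1 = [3·p_1/p_2]^(2).
Substitute x_2 = (x_2/x_1)·x_1 into the budget: x_1* = M/(p_1 + p_2·(x_2/x_1)).
Numerically x_2/x_1 = 11.298637, so x_1* = 108/(8 + 7.14·11.298637) = 1.218 and x_2* = 11.298637·1.218 = 13.7614.

x_2* = 13.7614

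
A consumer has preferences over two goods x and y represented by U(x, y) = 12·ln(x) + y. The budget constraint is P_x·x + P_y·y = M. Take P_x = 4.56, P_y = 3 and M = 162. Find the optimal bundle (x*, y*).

Set MRS = P_x/P_y: (12/x)/1 = P_x/P_y.
So x*(P_x,P_y) = 12·P_y/P_x, independent of income; and y* = (M − 12·P_y)/P_y.
At the given prices: x* = 12·3/4.56 = 7.8947, and y* = 42.

x* = 7.8947, y* = 42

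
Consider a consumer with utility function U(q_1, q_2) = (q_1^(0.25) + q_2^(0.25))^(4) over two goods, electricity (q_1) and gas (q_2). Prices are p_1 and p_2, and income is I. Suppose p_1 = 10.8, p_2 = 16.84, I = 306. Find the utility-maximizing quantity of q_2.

MRS = MU_q_1/MU_q_2 = (q_2/q_1)^(0.75). Set equal to p_1/p_2.
Solve for the ratio: q_2/q_1 = [p_1/p_2]^(4/3).
With the ratio pinned down, the budget gives q_1* = I/(p_1 + p_2·(q_2/q_1)) and q_2* = (q_2/q_1)·q_1*.
Numerically q_2/q_1 = 0.553064, so q_1* = 306/(10.8 + 16.84·0.553064) = 15.2136 and q_2* = 0.553064·15.2136 = 8.4141.

q_2* = 8.4141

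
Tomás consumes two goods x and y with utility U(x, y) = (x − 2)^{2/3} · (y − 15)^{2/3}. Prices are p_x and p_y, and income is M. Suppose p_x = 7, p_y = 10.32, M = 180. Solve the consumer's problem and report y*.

Let x' = x−2, y' = y−15. MRS = y'/x' = p_x/p_y.
Substituting into the budget: x* = 2 + 0.5·(M − 2·p_x − 15·p_y)/p_x, and y* = 15 + 0.5·(…)/p_y.
Discretionary income = 180 − 2·7 − 15·10.32 = 11.2; y* = 15 + 0.5·11.2/10.32 = 15.5426.

y* = 15.5426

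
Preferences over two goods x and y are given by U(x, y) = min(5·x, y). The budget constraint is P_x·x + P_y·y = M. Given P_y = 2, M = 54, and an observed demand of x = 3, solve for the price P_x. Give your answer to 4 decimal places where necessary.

Leontief preferences: the optimum is at the kink where x/1 = y/5, i.e. y = 5·x.
Budget: P_x·x + P_y·5·x = M, so (P_x + 5·P_y)·x = M.
Demand: x*(P_x,P_y,M) = M/(P_x + 5·P_y), y* = 5·M/(P_x + 5·P_y).
Set x* = 3 in the demand function and solve for P_x: P_x = 8.

P_x = 8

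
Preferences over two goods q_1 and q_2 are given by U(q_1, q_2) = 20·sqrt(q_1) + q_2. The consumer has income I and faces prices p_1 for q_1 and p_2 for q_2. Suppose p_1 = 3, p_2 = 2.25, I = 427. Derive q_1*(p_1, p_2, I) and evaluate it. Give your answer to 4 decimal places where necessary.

q_1* = 56.25

Set MRS = p_1/p_2: 10·q_1^(−1/2) = p_1/p_2.
Thus q_1* = (10·p_2/p_1)² — independent of I — with the rest of income spent on q_2.
Plugging in: q_1* = (10·2.25/3)² = 56.25.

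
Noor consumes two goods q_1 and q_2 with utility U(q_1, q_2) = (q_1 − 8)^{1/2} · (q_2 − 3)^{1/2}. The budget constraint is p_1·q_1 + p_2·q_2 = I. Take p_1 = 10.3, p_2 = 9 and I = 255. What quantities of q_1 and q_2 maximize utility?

q_1* = 15.068, q_2* = 11.0889

MRS = (q_2−3)/(q_1−8). Tangency with p_1/p_2 gives q_2−3 = (p_1/p_2)·(q_1−8).
After buying the subsistence bundle (8, 3), a share 0.5 of the remaining income goes to q_1: q_1* = 8 + 0.5·(I − 8p_1 − 3p_2)/p_1.
Discretionary income = 255 − 8·10.3 − 3·9 = 145.6; q_1* = 8 + 0.5·145.6/10.3 = 15.068; q_2* = 3 + 0.5·145.6/9 = 11.0889.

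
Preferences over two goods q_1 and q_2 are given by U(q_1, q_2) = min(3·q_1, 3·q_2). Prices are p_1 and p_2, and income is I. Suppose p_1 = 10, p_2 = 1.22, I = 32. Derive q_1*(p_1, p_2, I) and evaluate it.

q_1* = 2.852

With perfect complements, no substitution: consume in ratio q_1:q_2 = 3:3.
Budget: p_1·q_1 + p_2·q_1 = I, so (3·p_1 + 3·p_2)·q_1 = 3·I.
Demand: q_1*(p_1,p_2,I) = 3·I/(3·p_1 + 3·p_2), q_2* = 3·I/(3·p_1 + 3·p_2).
Here 3·10 + 3·1.22 = 33.66, giving q_1* = 2.852.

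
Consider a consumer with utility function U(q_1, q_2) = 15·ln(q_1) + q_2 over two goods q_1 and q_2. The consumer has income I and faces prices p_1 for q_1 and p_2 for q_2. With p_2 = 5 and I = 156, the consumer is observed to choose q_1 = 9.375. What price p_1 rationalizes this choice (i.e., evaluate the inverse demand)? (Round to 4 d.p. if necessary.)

p_1 = 8

Set MRS = p_1/p_2: (15/q_1)/1 = p_1/p_2.
So q_1*(p_1,p_2) = 15·p_2/p_1, independent of income; and q_2* = (I − 15·p_2)/p_2.
Set q_1* = 9.375 in the demand function and solve for p_1: p_1 = 8.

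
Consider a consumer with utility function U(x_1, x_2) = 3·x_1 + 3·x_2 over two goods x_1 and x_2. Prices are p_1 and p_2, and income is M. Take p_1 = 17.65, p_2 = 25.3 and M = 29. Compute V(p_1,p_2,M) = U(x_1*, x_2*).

V = 4.9292

Perfect substitutes: compare marginal utility per dollar. 3/p_1 vs 3/p_2 → 0.17 vs 0.1186.
x_1 gives more utility per dollar, so spend all income on x_1: x_1* = M/p_1, x_2* = 0.
Numerically: x_1* = 1.6431, x_2* = 0.
Utility at the optimum: U(1.6431, 0) = 4.9292.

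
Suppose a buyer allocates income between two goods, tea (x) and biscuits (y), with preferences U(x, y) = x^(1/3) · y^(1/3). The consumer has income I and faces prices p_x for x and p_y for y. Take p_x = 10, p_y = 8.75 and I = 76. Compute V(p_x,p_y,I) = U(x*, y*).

V = 2.546

The MRS is y/x. Set MRS = p_x/p_y.
So 1/3·p_y·y = 1/3·p_x·x; combined with the budget, a share 0.5 of income goes to x.
Demand: x*(p_x,p_y,I) = 0.5·I/p_x and y* = 0.5·I/p_y.
At p_x=10, p_y=8.75, I=76: x* = 0.5·76/10 = 3.8, y* = 4.3429.
Utility at the optimum: U(3.8, 4.3429) = 2.546.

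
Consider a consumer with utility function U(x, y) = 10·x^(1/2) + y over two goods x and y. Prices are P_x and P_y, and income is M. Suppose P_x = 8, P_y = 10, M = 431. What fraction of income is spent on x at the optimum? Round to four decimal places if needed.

share on x = 0.7251

Set MRS = P_x/P_y: 5·x^(−1/2) = P_x/P_y.
Solve: √x = 5·P_y/P_x, so x*(P_x,P_y) = (5·P_y/P_x)², and y* = (M − P_x·x*)/P_y.
Plugging in: x* = (5·10/8)² = 39.0625, y* = 11.85.
Expenditure on x: 8·39.0625 = 312.5; share = 0.7251.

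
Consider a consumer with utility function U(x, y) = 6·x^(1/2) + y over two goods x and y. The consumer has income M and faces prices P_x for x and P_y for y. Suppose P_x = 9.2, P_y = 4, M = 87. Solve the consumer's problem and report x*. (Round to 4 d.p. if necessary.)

x* = 1.7013

Set MRS = P_x/P_y: 3·x^(−1/2) = P_x/P_y.
Solve: √x = 3·P_y/P_x, so x*(P_x,P_y) = (3·P_y/P_x)², and y* = (M − P_x·x*)/P_y.
Plugging in: x* = (3·4/9.2)² = 1.7013.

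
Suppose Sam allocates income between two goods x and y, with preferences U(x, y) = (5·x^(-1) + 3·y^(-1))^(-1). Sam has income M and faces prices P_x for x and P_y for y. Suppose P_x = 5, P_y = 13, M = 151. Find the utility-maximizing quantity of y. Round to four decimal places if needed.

y* = 6.4507

From the CES first-order condition, (5/3)·(y/x)^(2) = P_x/P_y.
Hence y/x = ((3/5)·P_x/P_y)^(1/(2)), i.e. raised to the 0.5 power.
With the ratio pinned down, the budget gives x* = M/(P_x + P_y·(y/x)) and y* = (y/x)·x*.
Numerically y/x = 0.480384, so x* = 151/(5 + 13·0.480384) = 13.4282 and y* = 0.480384·13.4282 = 6.4507.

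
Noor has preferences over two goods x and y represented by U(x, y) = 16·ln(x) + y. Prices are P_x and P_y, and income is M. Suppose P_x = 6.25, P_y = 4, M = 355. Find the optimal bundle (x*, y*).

MU_x = 16/x, MU_y = 1. Tangency: 16/x = P_x/P_y.
So x*(P_x,P_y) = 16·P_y/P_x, independent of income; and y* = (M − 16·P_y)/P_y.
At the given prices: x* = 16·4/6.25 = 10.24, and y* = 72.75.

x* = 10.24, y* = 72.75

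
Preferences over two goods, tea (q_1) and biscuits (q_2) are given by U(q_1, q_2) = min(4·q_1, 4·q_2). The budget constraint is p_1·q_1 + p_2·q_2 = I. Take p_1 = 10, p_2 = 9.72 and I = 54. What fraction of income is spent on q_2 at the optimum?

Leontief preferences: the optimum is at the kink where q_1/4 = q_2/4, i.e. q_2 = q_1.
Budget: p_1·q_1 + p_2·q_1 = I, so (4·p_1 + 4·p_2)·q_1 = 4·I.
Demand: q_1*(p_1,p_2,I) = 4·I/(4·p_1 + 4·p_2), q_2* = 4·I/(4·p_1 + 4·p_2).
Here 4·10 + 4·9.72 = 78.88, giving q_1* = 2.7383 and q_2* = 2.7383.
Expenditure on q_2: 9.72·2.7383 = 26.6166; share = 0.4929.

share on q_2 = 0.4929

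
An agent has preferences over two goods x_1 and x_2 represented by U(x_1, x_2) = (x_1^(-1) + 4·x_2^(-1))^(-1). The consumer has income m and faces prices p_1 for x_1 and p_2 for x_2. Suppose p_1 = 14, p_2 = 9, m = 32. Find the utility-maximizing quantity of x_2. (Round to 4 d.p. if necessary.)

From the CES first-order condition, (1/4)·(x_2/x_1)^(2) = p_1/p_2.
Solve for the ratio: x_2/x_1 = [4·p_1/p_2]^(0.5).
Substitute x_2 = (x_2/x_1)·x_1 into the budget: x_1* = m/(p_1 + p_2·(x_2/x_1)).
Numerically x_2/x_1 = 2.494438, so x_1* = 32/(14 + 9·2.494438) = 0.8779 and x_2* = 2.494438·0.8779 = 2.1899.

x_2* = 2.1899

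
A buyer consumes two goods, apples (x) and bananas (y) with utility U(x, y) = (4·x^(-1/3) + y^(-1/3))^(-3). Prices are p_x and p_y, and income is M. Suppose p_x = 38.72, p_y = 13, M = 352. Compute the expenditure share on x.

MU_x ∝ 4·x^(-4/3), MU_y ∝ y^(-4/3), so MRS = 4·(y/x)^(4/3) = p_x/p_y.
Solve for the ratio: y/x = [(1/4)·p_x/p_y]^(0.75).
Substitute y = (y/x)·x into the budget: x* = M/(p_x + p_y·(y/x)).
Numerically y/x = 0.801584, so x* = 352/(38.72 + 13·0.801584) = 7.1631 and y* = 0.801584·7.1631 = 5.7418.
Expenditure on x: 38.72·7.1631 = 277.356; share = 0.7879.

share on x = 0.7879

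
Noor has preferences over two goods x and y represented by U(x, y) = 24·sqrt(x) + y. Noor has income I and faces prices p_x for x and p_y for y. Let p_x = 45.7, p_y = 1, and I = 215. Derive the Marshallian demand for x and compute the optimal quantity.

x* = 0.0689

Utility is quasi-linear in y; the FOC for x is 12/√x = p_x/p_y.
Solve: √x = 12·p_y/p_x, so x*(p_x,p_y) = (12·p_y/p_x)², and y* = (I − p_x·x*)/p_y.
Plugging in: x* = (12·1/45.7)² = 0.0689.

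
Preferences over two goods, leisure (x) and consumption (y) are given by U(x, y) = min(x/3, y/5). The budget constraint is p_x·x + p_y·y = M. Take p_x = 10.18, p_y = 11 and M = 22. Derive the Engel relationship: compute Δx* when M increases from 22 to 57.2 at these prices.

Demand: x*(p_x,p_y,M) = 3·M/(3·p_x + 5·p_y), y* = 5·M/(3·p_x + 5·p_y).
Here 3·10.18 + 5·11 = 85.54, giving x* = 0.7716.
At M' = 57.2: x* = 2.0061. Change: 2.0061 − 0.7716 = 1.2345.

Δx* = 1.2345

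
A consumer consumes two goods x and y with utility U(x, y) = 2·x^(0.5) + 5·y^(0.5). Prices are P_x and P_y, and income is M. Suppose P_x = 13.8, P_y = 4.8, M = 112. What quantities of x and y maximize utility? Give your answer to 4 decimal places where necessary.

With the ratio pinned down, the budget gives x* = M/(P_x + P_y·(y/x)) and y* = (y/x)·x*.
Numerically y/x = 51.660156, so x* = 112/(13.8 + 4.8·51.660156) = 0.4279 and y* = 51.660156·0.4279 = 22.1032.

x* = 0.4279, y* = 22.1032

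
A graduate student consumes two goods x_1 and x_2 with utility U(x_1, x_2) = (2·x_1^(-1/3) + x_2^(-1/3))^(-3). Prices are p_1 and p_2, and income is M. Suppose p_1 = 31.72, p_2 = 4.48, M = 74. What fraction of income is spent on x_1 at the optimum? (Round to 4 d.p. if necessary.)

share on x_1 = 0.7329

From the CES first-order condition, 2·(x_2/x_1)^(4/3) = p_1/p_2.
Hence x_2/x_1 = ((1/2)·p_1/p_2)^(1/(4/3)), i.e. raised to the 0.75 power.
Substitute x_2 = (x_2/x_1)·x_1 into the budget: x_1* = M/(p_1 + p_2·(x_2/x_1)).
Numerically x_2/x_1 = 2.580886, so x_1* = 74/(31.72 + 4.48·2.580886) = 1.7097 and x_2* = 2.580886·1.7097 = 4.4125.
Expenditure on x_1: 31.72·1.7097 = 54.2318; share = 0.7329.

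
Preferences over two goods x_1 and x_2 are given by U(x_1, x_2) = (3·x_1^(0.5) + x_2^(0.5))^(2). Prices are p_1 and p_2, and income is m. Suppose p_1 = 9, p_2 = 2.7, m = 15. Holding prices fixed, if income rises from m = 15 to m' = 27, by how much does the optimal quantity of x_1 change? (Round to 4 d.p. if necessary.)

Δx_1* = 0.973

From the CES first-order condition, 3·(x_2/x_1)^(0.5) = p_1/p_2.
Solve for the ratio: x_2/x_1 = [(1/3)·p_1/p_2]^(2).
Substitute x_2 = (x_2/x_1)·x_1 into the budget: x_1* = m/(p_1 + p_2·(x_2/x_1)).
Numerically x_2/x_1 = 1.234568, so x_1* = 15/(9 + 2.7·1.234568) = 1.2162.
At m' = 27: x_1* = 2.1892. Change: 2.1892 − 1.2162 = 0.973.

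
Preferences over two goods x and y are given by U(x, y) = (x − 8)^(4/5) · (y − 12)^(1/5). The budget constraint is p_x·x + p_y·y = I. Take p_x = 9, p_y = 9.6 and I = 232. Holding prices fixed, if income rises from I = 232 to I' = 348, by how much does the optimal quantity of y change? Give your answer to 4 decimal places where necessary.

Δy* = 2.4167

This is Cobb-Douglas in (x−8, y−12): tangency gives 0.8·p_y·(y−12) = 0.2·p_x·(x−8).
After buying the subsistence bundle (8, 12), a share 0.8 of the remaining income goes to x: x* = 8 + 0.8·(I − 8p_x − 12p_y)/p_x.
Discretionary income = 232 − 8·9 − 12·9.6 = 44.8; y* = 12 + 0.2·44.8/9.6 = 12.9333.
At I' = 348: y* = 15.35. Change: 15.35 − 12.9333 = 2.4167.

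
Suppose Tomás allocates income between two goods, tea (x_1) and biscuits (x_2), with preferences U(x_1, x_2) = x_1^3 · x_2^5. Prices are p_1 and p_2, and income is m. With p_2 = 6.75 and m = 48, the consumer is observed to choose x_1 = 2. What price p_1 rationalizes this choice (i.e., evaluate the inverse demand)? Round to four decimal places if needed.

p_1 = 9

Tangency: MRS = (3/5)·x_2/x_1 = p_1/p_2.
So 3·p_2·x_2 = 5·p_1·x_1; combined with the budget, a share 0.375 of income goes to x_1.
Demand: x_1*(p_1,p_2,m) = 0.375·m/p_1 and x_2* = 0.625·m/p_2.
Set x_1* = 2 in the demand function and solve for p_1: p_1 = 9.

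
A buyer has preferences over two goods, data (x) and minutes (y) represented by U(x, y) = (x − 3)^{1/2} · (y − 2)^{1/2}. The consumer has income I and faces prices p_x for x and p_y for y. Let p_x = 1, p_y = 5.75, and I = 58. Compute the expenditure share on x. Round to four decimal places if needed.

share on x = 0.4267

Discretionary income = 58 − 3·1 − 2·5.75 = 43.5; x* = 3 + 0.5·43.5/1 = 24.75; y* = 2 + 0.5·43.5/5.75 = 5.7826.
Expenditure on x: 1·24.75 = 24.75; share = 0.4267.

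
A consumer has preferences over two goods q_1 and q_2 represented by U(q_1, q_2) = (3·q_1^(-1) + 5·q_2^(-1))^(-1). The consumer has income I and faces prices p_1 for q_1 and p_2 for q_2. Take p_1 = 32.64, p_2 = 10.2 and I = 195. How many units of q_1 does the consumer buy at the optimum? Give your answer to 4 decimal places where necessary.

MRS = MU_q_1/MU_q_2 = (3/5)·(q_2/q_1)^(2). Set equal to p_1/p_2.
Hence q_2/q_1 = ((5/3)·p_1/p_2)^(1/(2)), i.e. raised to the 0.5 power.
With the ratio pinned down, the budget gives q_1* = I/(p_1 + p_2·(q_2/q_1)) and q_2* = (q_2/q_1)·q_1*.
Numerically q_2/q_1 = 2.309401, so q_1* = 195/(32.64 + 10.2·2.309401) = 3.47.

q_1* = 3.47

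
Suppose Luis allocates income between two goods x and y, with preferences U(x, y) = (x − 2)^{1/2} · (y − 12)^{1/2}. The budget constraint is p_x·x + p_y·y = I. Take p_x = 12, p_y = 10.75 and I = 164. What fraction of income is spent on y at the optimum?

Let x' = x−2, y' = y−12. MRS = y'/x' = p_x/p_y.
Substituting into the budget: x* = 2 + 0.5·(I − 2·p_x − 12·p_y)/p_x, and y* = 12 + 0.5·(…)/p_y.
Discretionary income = 164 − 2·12 − 12·10.75 = 11; x* = 2 + 0.5·11/12 = 2.4583; y* = 12 + 0.5·11/10.75 = 12.5116.
Expenditure on y: 10.75·12.5116 = 134.5; share = 0.8201.

share on y = 0.8201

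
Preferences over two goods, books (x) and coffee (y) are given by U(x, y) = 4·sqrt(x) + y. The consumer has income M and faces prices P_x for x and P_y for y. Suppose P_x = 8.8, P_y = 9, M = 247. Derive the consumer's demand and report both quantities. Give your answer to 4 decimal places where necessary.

Utility is quasi-linear in y; the FOC for x is 2/√x = P_x/P_y.
Thus x* = (2·P_y/P_x)² — independent of M — with the rest of income spent on y.
Plugging in: x* = (2·9/8.8)² = 4.1839, y* = 23.3535.

x* = 4.1839, y* = 23.3535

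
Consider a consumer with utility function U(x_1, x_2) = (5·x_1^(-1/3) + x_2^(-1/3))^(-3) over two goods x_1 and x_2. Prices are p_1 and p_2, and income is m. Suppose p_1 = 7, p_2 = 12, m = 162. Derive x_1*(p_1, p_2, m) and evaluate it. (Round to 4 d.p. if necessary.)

MRS = MU_x_1/MU_x_2 = 5·(x_2/x_1)^(4/3). Set equal to p_1/p_2.
Solve for the ratio: x_2/x_1 = [(1/5)·p_1/p_2]^(0.75).
Substitute x_2 = (x_2/x_1)·x_1 into the budget: x_1* = m/(p_1 + p_2·(x_2/x_1)).
Numerically x_2/x_1 = 0.199623, so x_1* = 162/(7 + 12·0.199623) = 17.2423.

x_1* = 17.2423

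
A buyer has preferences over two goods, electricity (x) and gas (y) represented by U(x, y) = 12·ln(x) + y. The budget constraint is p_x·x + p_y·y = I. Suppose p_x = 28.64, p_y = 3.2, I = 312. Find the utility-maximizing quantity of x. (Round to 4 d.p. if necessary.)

MU_x = 12/x, MU_y = 1. Tangency: 12/x = p_x/p_y.
So x*(p_x,p_y) = 12·p_y/p_x, independent of income; and y* = (I − 12·p_y)/p_y.
At the given prices: x* = 12·3.2/28.64 = 1.3408.

x* = 1.3408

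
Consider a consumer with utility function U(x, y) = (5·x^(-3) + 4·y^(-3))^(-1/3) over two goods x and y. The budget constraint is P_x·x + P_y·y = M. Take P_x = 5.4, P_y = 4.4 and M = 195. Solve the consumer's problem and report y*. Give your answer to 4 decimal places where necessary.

y* = 19.8477

From the CES first-order condition, (5/4)·(y/x)^(4) = P_x/P_y.
Solve for the ratio: y/x = [(4/5)·P_x/P_y]^(0.25).
Substitute y = (y/x)·x into the budget: x* = M/(P_x + P_y·(y/x)).
Numerically y/x = 0.995423, so x* = 195/(5.4 + 4.4·0.995423) = 19.9389 and y* = 0.995423·19.9389 = 19.8477.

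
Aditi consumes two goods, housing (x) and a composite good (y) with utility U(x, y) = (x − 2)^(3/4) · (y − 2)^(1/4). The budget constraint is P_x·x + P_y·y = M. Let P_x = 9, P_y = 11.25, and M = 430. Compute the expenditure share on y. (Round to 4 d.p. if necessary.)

share on y = 0.2788

MRS = 3·(y−2)/(x−2). Tangency with P_x/P_y gives y−2 = (1/3)·(P_x/P_y)·(x−2).
Substituting into the budget: x* = 2 + 0.75·(M − 2·P_x − 2·P_y)/P_x, and y* = 2 + 0.25·(…)/P_y.
Discretionary income = 430 − 2·9 − 2·11.25 = 389.5; x* = 2 + 0.75·389.5/9 = 34.4583; y* = 2 + 0.25·389.5/11.25 = 10.6556.
Expenditure on y: 11.25·10.6556 = 119.875; share = 0.2788.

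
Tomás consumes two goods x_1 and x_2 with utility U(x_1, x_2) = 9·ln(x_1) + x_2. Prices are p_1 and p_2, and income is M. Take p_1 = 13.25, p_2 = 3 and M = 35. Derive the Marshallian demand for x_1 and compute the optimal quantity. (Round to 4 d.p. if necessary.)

MU_x_1 = 9/x_1, MU_x_2 = 1. Tangency: 9/x_1 = p_1/p_2.
So x_1*(p_1,p_2) = 9·p_2/p_1, independent of income; and x_2* = (M − 9·p_2)/p_2.
At the given prices: x_1* = 9·3/13.25 = 2.0377.

x_1* = 2.0377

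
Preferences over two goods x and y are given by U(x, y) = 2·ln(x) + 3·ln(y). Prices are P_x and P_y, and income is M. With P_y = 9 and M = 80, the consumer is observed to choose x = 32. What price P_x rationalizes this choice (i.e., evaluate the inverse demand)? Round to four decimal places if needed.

MU_x/MU_y = (2·y)/(3·x); tangency sets this equal to P_x/P_y.
Rearranging, P_y·y = (3/2)·P_x·x. Substituting into the budget gives P_x·x·(1 + (3/2)) = M.
Demand: x*(P_x,P_y,M) = 0.4·M/P_x and y* = 0.6·M/P_y.
Set x* = 32 in the demand function and solve for P_x: P_x = 1.

P_x = 1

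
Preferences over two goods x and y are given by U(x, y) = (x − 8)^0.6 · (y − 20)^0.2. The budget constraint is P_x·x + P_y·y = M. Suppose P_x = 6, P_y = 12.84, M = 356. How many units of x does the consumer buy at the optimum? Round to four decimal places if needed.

x* = 14.4

MRS = 3·(y−20)/(x−8). Tangency with P_x/P_y gives y−20 = (1/3)·(P_x/P_y)·(x−8).
After buying the subsistence bundle (8, 20), a share 0.75 of the remaining income goes to x: x* = 8 + 0.75·(M − 8P_x − 20P_y)/P_x.
Discretionary income = 356 − 8·6 − 20·12.84 = 51.2; x* = 8 + 0.75·51.2/6 = 14.4.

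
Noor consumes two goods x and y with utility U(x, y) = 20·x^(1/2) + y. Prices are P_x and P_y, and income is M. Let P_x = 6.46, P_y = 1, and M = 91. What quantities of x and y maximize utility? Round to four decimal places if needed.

Set MRS = P_x/P_y: 10·x^(−1/2) = P_x/P_y.
Solve: √x = 10·P_y/P_x, so x*(P_x,P_y) = (10·P_y/P_x)², and y* = (M − P_x·x*)/P_y.
Plugging in: x* = (10·1/6.46)² = 2.3963, y* = 75.5201.

x* = 2.3963, y* = 75.5201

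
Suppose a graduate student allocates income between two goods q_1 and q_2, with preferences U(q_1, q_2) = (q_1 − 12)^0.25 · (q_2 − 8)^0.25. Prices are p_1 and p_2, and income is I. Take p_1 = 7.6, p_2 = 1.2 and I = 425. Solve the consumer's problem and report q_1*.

q_1* = 33.3289

Substituting into the budget: q_1* = 12 + 0.5·(I − 12·p_1 − 8·p_2)/p_1, and q_2* = 8 + 0.5·(…)/p_2.
Discretionary income = 425 − 12·7.6 − 8·1.2 = 324.2; q_1* = 12 + 0.5·324.2/7.6 = 33.3289.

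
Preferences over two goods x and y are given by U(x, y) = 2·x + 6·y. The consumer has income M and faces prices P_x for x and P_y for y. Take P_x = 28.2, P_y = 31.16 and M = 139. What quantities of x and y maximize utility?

x* = 0, y* = 4.4608

Perfect substitutes: compare marginal utility per dollar. 2/P_x vs 6/P_y → 0.0709 vs 0.1926.
y gives more utility per dollar, so spend all income on y: y* = M/P_y, x* = 0.
Numerically: x* = 0, y* = 4.4608.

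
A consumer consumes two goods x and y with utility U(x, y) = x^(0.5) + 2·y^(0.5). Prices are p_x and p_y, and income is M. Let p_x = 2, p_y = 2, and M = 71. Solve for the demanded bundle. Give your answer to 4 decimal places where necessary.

MU_x ∝ x^(-0.5), MU_y ∝ 2·y^(-0.5), so MRS = (1/2)·(y/x)^(0.5) = p_x/p_y.
Solve for the ratio: y/x = [2·p_x/p_y]^(2).
Substitute y = (y/x)·x into the budget: x* = M/(p_x + p_y·(y/x)).
Numerically y/x = 4, so x* = 71/(2 + 2·4) = 7.1 and y* = 4·7.1 = 28.4.

x* = 7.1, y* = 28.4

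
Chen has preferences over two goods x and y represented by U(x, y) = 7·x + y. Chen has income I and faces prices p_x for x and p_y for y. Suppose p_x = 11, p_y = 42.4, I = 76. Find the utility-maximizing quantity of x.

Perfect substitutes: compare marginal utility per dollar. 7/p_x vs 1/p_y → 0.6364 vs 0.0236.
x gives more utility per dollar, so spend all income on x: x* = I/p_x, y* = 0.
Numerically: x* = 6.9091, y* = 0.

x* = 6.9091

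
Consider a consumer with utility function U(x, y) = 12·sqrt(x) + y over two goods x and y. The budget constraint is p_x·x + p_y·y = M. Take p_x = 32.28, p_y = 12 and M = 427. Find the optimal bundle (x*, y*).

MU_x = 6/√x, MU_y = 1. Tangency: 6/√x = p_x/p_y.
Thus x* = (6·p_y/p_x)² — independent of M — with the rest of income spent on y.
Plugging in: x* = (6·12/32.28)² = 4.9751, y* = 22.2004.

x* = 4.9751, y* = 22.2004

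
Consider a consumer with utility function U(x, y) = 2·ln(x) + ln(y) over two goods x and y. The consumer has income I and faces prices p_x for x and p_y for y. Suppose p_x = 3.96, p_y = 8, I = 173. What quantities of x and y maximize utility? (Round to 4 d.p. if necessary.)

Tangency: MRS = 2·y/x = p_x/p_y.
So 2·p_y·y = p_x·x; combined with the budget, a share 2/3 of income goes to x.
Demand: x*(p_x,p_y,I) = 2/3·I/p_x and y* = 1/3·I/p_y.
At p_x=3.96, p_y=8, I=173: x* = 2/3·173/3.96 = 29.1246, y* = 7.2083.

x* = 29.1246, y* = 7.2083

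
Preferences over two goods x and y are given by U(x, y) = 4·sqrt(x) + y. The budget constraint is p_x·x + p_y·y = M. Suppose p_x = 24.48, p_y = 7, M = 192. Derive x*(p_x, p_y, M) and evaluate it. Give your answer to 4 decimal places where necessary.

MU_x = 2/√x, MU_y = 1. Tangency: 2/√x = p_x/p_y.
Thus x* = (2·p_y/p_x)² — independent of M — with the rest of income spent on y.
Plugging in: x* = (2·7/24.48)² = 0.3271.

x* = 0.3271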